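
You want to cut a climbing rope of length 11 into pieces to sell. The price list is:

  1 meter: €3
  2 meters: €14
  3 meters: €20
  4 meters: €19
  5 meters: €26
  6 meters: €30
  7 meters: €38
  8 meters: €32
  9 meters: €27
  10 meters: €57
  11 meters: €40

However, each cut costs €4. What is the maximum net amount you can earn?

Consider every possible first cut. v[k] is the best of p[i]+v[k−i] over all sellable i≤k, charging 4 whenever i<k.
v[1] = 3
v[2] = 14
v[3] = 20
v[4] = 24  (first piece 2, then v[2]=14)
v[5] = 30  (first piece 2, then v[3]=20)
v[6] = 36  (first piece 3, then v[3]=20)
v[7] = 40  (first piece 2, then v[5]=30)
v[8] = 46  (first piece 2, then v[6]=36)
v[9] = 52  (first piece 3, then v[6]=36)
v[10] = 57
v[11] = 62  (first piece 2, then v[9]=52)
One optimal plan: pieces 3 + 3 + 3 + 2 (3 cuts) → €74 − €12 = €62.

62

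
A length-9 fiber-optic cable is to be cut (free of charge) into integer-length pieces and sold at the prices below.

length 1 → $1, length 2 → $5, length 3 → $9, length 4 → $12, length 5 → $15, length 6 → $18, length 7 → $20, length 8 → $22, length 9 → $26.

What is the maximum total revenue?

27

Let R[k] be the best obtainable value from length k. For each k, try every first piece i and keep the best of price[i] + R[k−i].
R[1] = 1
R[2] = max(1+1, 5+0) = 5
R[3] = max(1+5, 5+1, 9+0) = 9
R[4] = max(1+9, 5+5, 9+1, 12+0) = 12
R[5] = max(1+12, 5+9, 9+5, 12+1, 15+0) = 15
R[6] = max(1+15, 5+12, 9+9, 12+5, 15+1, 18+0) = 18
R[7] = max(1+18, 5+15, 9+12, …, 18+1, 20+0) = 21
R[8] = max(1+21, 5+18, 9+15, …, 20+1, 22+0) = 24
R[9] = max(1+24, 5+21, 9+18, …, 22+1, 26+0) = 27
One optimal cutting: 3 + 3 + 3 → $9 + $9 + $9 = $27.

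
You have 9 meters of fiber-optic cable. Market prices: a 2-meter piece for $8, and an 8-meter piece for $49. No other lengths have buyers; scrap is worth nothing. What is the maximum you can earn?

Let f[k] be the best obtainable value from length k. For each k, try every first piece i and keep the best of price[i] + f[k−i].
f[1] = 0
f[2] = 8
f[3] = 8
f[4] = 16  (first piece 2, then f[2]=8)
f[5] = 16
f[6] = 24  (first piece 2, then f[4]=16)
f[7] = 24
f[8] = 49
f[9] = 49
One optimal cutting: pieces 8 with 1 meter of scrap → $49.

49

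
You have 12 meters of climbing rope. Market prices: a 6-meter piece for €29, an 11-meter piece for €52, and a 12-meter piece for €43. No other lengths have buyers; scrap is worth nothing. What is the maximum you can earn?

Consider every possible first cut. best[k] is the best of p[i]+best[k−i] over all sellable i≤k.
best[1] = 0
best[2] = 0
best[3] = 0
best[4] = 0
best[5] = 0
best[6] = 29
best[7] = 29
best[8] = 29
best[9] = 29
best[10] = 29
best[11] = 52
best[12] = 58  (first piece 6, then best[6]=29)
One optimal cutting: 6 + 6 → €58.

58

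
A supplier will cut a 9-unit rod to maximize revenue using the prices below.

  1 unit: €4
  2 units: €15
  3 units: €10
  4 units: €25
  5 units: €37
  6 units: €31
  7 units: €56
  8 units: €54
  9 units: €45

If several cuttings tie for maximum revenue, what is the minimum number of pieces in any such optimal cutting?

2

Consider every possible first cut. r[k] is the best of p[i]+r[k−i] over all sellable i≤k.
r[1] = 4
r[2] = 15
r[3] = 19  (first piece 1, then r[2]=15)
r[4] = 30  (first piece 2, then r[2]=15)
r[5] = 37
r[6] = 45  (first piece 2, then r[4]=30)
r[7] = 56
r[8] = 60  (first piece 1, then r[7]=56)
r[9] = 71  (first piece 2, then r[7]=56)
Maximum revenue is €71.
Now minimize piece count subject to staying optimal: for each k, pieces[k] = 1 + min over i with p[i]+r[k−i]=r[k] of pieces[k−i].
pieces[6] = 3
pieces[7] = 1
pieces[8] = 2
pieces[9] = 2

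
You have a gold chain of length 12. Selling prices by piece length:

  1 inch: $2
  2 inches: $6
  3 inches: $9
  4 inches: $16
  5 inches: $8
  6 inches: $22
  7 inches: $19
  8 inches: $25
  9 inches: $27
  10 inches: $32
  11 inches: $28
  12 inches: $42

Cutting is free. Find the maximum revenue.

48

Consider every possible first cut. R[k] is the best of p[i]+R[k−i] over all sellable i≤k.
R[1] = 2
R[2] = max(2+2, 6+0) = 6
R[3] = max(2+6, 6+2, 9+0) = 9
R[4] = max(2+9, 6+6, 9+2, 16+0) = 16
R[5] = max(2+16, 6+9, 9+6, 16+2, 8+0) = 18
R[6] = max(2+18, 6+16, 9+9, 16+6, 8+2, 22+0) = 22
R[7] = max(2+22, 6+18, 9+16, …, 22+2, 19+0) = 25
R[8] = max(2+25, 6+22, 9+18, …, 19+2, 25+0) = 32
R[9] = max(2+32, 6+25, 9+22, …, 25+2, 27+0) = 34
R[10] = max(2+34, 6+32, 9+25, …, 27+2, 32+0) = 38
R[11] = max(2+38, 6+34, 9+32, …, 32+2, 28+0) = 41
R[12] = max(2+41, 6+38, 9+34, …, 28+2, 42+0) = 48
One optimal cutting: 4 + 4 + 4 → $16 + $16 + $16 = $48.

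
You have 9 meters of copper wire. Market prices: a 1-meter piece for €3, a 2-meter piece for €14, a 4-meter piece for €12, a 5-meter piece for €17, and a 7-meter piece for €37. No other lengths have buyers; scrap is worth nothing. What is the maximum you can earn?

59

Consider every possible first cut. r[k] is the best of p[i]+r[k−i] over all sellable i≤k.
r[1] = 3
r[2] = max(3+3, 14+0) = 14
r[3] = max(3+14, 14+3) = 17
r[4] = max(3+17, 14+14, 12+0) = 28
r[5] = max(3+28, 14+17, 12+3, 17+0) = 31
r[6] = max(3+31, 14+28, 12+14, 17+3) = 42
r[7] = max(3+42, 14+31, 12+17, 17+14, 37+0) = 45
r[8] = max(3+45, 14+42, 12+28, 17+17, 37+3) = 56
r[9] = max(3+56, 14+45, 12+31, 17+28, 37+14) = 59
One optimal cutting: 2 + 2 + 2 + 2 + 1 → €59.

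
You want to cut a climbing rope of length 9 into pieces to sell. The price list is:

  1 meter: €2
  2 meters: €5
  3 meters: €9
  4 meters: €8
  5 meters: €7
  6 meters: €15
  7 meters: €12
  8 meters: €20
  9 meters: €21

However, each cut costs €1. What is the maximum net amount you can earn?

Let r[k] be the best obtainable value from length k. For each k, try every first piece i and keep the best of price[i] + r[k−i] minus the 1 cut fee when i<k.
r[1] = 2
r[2] = 5
r[3] = 9
r[4] = 10  (first piece 1, then r[3]=9)
r[5] = 13  (first piece 2, then r[3]=9)
r[6] = 17  (first piece 3, then r[3]=9)
r[7] = 18  (first piece 1, then r[6]=17)
r[8] = 21  (first piece 2, then r[6]=17)
r[9] = 25  (first piece 3, then r[6]=17)
One optimal plan: pieces 3 + 3 + 3 (2 cuts) → €27 − €2 = €25.

25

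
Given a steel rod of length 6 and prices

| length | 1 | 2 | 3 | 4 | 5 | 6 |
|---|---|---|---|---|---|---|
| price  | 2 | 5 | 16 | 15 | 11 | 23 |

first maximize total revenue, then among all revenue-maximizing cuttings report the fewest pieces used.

2

Let r[k] be the best obtainable value from length k. For each k, try every first piece i and keep the best of price[i] + r[k−i].
r[1] = 2
r[2] = max(2+2, 5+0) = 5
r[3] = max(2+5, 5+2, 16+0) = 16
r[4] = max(2+16, 5+5, 16+2, 15+0) = 18
r[5] = max(2+18, 5+16, 16+5, 15+2, 11+0) = 21
r[6] = max(2+21, 5+18, 16+16, 15+5, 11+2, 23+0) = 32
Maximum revenue is $32.
Now minimize piece count subject to staying optimal: for each k, pieces[k] = 1 + min over i with p[i]+r[k−i]=r[k] of pieces[k−i].
pieces[3] = 1
pieces[4] = 2
pieces[5] = 2
pieces[6] = 2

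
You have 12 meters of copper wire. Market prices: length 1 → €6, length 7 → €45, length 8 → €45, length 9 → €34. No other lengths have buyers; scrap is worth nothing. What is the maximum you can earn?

Build r[k] bottom-up: r[k] = max over allowed piece i of (p[i] + r[k−i]).
r[1] = 6
r[2] = 12  (first piece 1, then r[1]=6)
r[3] = 18  (first piece 1, then r[2]=12)
r[4] = 24  (first piece 1, then r[3]=18)
r[5] = 30  (first piece 1, then r[4]=24)
r[6] = 36  (first piece 1, then r[5]=30)
r[7] = 45
r[8] = 51  (first piece 1, then r[7]=45)
r[9] = 57  (first piece 1, then r[8]=51)
r[10] = 63  (first piece 1, then r[9]=57)
r[11] = 69  (first piece 1, then r[10]=63)
r[12] = 75  (first piece 1, then r[11]=69)
One optimal cutting: 7 + 1 + 1 + 1 + 1 + 1 → €75.

75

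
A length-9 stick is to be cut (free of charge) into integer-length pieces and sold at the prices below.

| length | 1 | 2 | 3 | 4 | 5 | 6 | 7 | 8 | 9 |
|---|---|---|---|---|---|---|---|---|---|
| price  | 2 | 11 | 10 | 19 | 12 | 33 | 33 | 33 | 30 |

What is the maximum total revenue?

46

Let v[k] be the best obtainable value from length k. For each k, try every first piece i and keep the best of price[i] + v[k−i].
v[1] = 2
v[2] = max(2+2, 11+0) = 11
v[3] = max(2+11, 11+2, 10+0) = 13
v[4] = max(2+13, 11+11, 10+2, 19+0) = 22
v[5] = max(2+22, 11+13, 10+11, 19+2, 12+0) = 24
v[6] = max(2+24, 11+22, 10+13, 19+11, 12+2, 33+0) = 33
v[7] = max(2+33, 11+24, 10+22, …, 33+2, 33+0) = 35
v[8] = max(2+35, 11+33, 10+24, …, 33+2, 33+0) = 44
v[9] = max(2+44, 11+35, 10+33, …, 33+2, 30+0) = 46
One optimal cutting: 2 + 2 + 2 + 2 + 1 → 11 + 11 + 11 + 11 + 2 = 46.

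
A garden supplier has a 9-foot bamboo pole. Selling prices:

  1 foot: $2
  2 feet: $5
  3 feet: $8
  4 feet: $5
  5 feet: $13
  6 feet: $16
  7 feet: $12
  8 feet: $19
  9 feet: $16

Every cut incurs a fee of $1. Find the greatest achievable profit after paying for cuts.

Consider every possible first cut. v[k] is the best of p[i]+v[k−i] over all sellable i≤k, charging 1 whenever i<k.
v[1] = 2
v[2] = max(2+2-1, 5+0) = 5
v[3] = max(2+5-1, 5+2-1, 8+0) = 8
v[4] = max(2+8-1, 5+5-1, 8+2-1, 5+0) = 9
v[5] = max(2+9-1, 5+8-1, 8+5-1, 5+2-1, 13+0) = 13
v[6] = max(2+13-1, 5+9-1, 8+8-1, 5+5-1, 13+2-1, 16+0) = 16
v[7] = max(2+16-1, 5+13-1, 8+9-1, …, 16+2-1, 12+0) = 17
v[8] = max(2+17-1, 5+16-1, 8+13-1, …, 12+2-1, 19+0) = 20
v[9] = max(2+20-1, 5+17-1, 8+16-1, …, 19+2-1, 16+0) = 23
One optimal plan: pieces 6 + 3 (1 cut) → $24 − $1 = $23.

23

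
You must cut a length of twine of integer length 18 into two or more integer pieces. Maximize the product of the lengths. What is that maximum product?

729

Define m[k] = max over 1≤i<k of i · max(k−i, m[k−i]); the inner max lets the remainder stay uncut if that's better.
m[2] = 1*max(1,0) = 1*1 = 1
m[3] = 1*max(2,1) = 1*2 = 2
m[4] = 2*max(2,1) = 2*2 = 4
m[5] = 2*max(3,2) = 2*3 = 6
m[6] = 3*max(3,2) = 3*3 = 9
m[7] = 2*max(5,6) = 2*6 = 12
m[8] = 2*max(6,9) = 2*9 = 18
m[9] = 3*max(6,9) = 3*9 = 27
m[10] = 2*max(8,18) = 2*18 = 36
m[11] = 2*max(9,27) = 2*27 = 54
m[12] = 3*max(9,27) = 3*27 = 81
m[13] = 2*max(11,54) = 2*54 = 108
m[14] = 2*max(12,81) = 2*81 = 162
m[15] = 3*max(12,81) = 3*81 = 243
m[16] = 2*max(14,162) = 2*162 = 324
m[17] = 2*max(15,243) = 2*243 = 486
m[18] = 3*max(15,243) = 3*243 = 729
One optimal split: 3 + 3 + 3 + 3 + 3 + 3; product 3*3*3*3*3*3 = 729.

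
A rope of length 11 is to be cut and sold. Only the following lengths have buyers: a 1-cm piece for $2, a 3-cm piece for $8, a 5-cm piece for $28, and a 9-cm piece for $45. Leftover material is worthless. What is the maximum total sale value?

58

Consider every possible first cut. best[k] is the best of p[i]+best[k−i] over all sellable i≤k.
best[1] = 2
best[2] = 4  (first piece 1, then best[1]=2)
best[3] = 8
best[4] = 10  (first piece 1, then best[3]=8)
best[5] = 28
best[6] = 30  (first piece 1, then best[5]=28)
best[7] = 32  (first piece 1, then best[6]=30)
best[8] = 36  (first piece 3, then best[5]=28)
best[9] = 45
best[10] = 56  (first piece 5, then best[5]=28)
best[11] = 58  (first piece 1, then best[10]=56)
One optimal cutting: 5 + 5 + 1 → $58.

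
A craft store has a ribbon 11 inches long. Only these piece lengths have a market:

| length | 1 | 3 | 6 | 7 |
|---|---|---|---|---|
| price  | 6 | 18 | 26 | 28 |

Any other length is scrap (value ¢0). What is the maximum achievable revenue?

Consider every possible first cut. r[k] is the best of p[i]+r[k−i] over all sellable i≤k.
r[1] = 6
r[2] = 12  (first piece 1, then r[1]=6)
r[3] = 18  (first piece 1, then r[2]=12)
r[4] = 24  (first piece 1, then r[3]=18)
r[5] = 30  (first piece 1, then r[4]=24)
r[6] = 36  (first piece 1, then r[5]=30)
r[7] = 42  (first piece 1, then r[6]=36)
r[8] = 48  (first piece 1, then r[7]=42)
r[9] = 54  (first piece 1, then r[8]=48)
r[10] = 60  (first piece 1, then r[9]=54)
r[11] = 66  (first piece 1, then r[10]=60)
One optimal cutting: 1 + 1 + 1 + 1 + 1 + 1 + 1 + 1 + 1 + 1 + 1 → ¢66.

66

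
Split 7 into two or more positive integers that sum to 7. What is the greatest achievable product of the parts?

Define P[k] = max over 1≤i<k of i · max(k−i, P[k−i]); the inner max lets the remainder stay uncut if that's better.
P[2] = 1*max(1,0) = 1*1 = 1
P[3] = max(1*2, 2*1) = 2
P[4] = max(1*3, 2*2, 3*1) = 4
P[5] = max(1*4, 2*3, 3*2, 4*1) = 6
P[6] = max(1*6, 2*4, 3*3, 4*2, 5*1) = 9
P[7] = max(1*9, 2*6, 3*4, 4*3, 5*2, 6*1) = 12
One optimal split: 3 + 2 + 2; product 3*2*2 = 12.

12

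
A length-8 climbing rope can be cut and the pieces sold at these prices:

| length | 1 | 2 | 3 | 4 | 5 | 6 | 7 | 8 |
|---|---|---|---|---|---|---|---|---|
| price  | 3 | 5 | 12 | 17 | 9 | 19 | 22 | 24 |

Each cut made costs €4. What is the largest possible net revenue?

30

Let net[k] be the best obtainable value from length k. For each k, try every first piece i and keep the best of price[i] + net[k−i] minus the 4 cut fee when i<k.
net[1] = 3
net[2] = 5
net[3] = 12
net[4] = 17
net[5] = 16  (first piece 1, then net[4]=17)
net[6] = 20  (first piece 3, then net[3]=12)
net[7] = 25  (first piece 3, then net[4]=17)
net[8] = 30  (first piece 4, then net[4]=17)
One optimal plan: pieces 4 + 4 (1 cut) → €34 − €4 = €30.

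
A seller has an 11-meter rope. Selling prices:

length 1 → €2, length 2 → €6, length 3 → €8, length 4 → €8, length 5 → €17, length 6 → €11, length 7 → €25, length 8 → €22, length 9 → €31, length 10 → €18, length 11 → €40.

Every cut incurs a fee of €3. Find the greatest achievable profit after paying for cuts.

40

Consider every possible first cut. net[k] is the best of p[i]+net[k−i] over all sellable i≤k, charging 3 whenever i<k.
net[1] = 2
net[2] = 6
net[3] = 8
net[4] = 9  (first piece 2, then net[2]=6)
net[5] = 17
net[6] = 16  (first piece 1, then net[5]=17)
net[7] = 25
net[8] = 24  (first piece 1, then net[7]=25)
net[9] = 31
net[10] = 31  (first piece 5, then net[5]=17)
net[11] = 40
Best is to make no cuts and sell whole for €40.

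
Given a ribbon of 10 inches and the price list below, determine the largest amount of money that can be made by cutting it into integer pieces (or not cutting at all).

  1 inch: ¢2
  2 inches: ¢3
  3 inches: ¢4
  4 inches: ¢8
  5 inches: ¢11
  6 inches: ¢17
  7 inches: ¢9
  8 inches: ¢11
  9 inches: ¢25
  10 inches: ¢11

Build best[k] bottom-up: best[k] = max over allowed piece i of (p[i] + best[k−i]).
best[1] = 2
best[2] = max(2+2, 3+0) = 4
best[3] = max(2+4, 3+2, 4+0) = 6
best[4] = max(2+6, 3+4, 4+2, 8+0) = 8
best[5] = max(2+8, 3+6, 4+4, 8+2, 11+0) = 11
best[6] = max(2+11, 3+8, 4+6, 8+4, 11+2, 17+0) = 17
best[7] = max(2+17, 3+11, 4+8, …, 17+2, 9+0) = 19
best[8] = max(2+19, 3+17, 4+11, …, 9+2, 11+0) = 21
best[9] = max(2+21, 3+19, 4+17, …, 11+2, 25+0) = 25
best[10] = max(2+25, 3+21, 4+19, …, 25+2, 11+0) = 27
One optimal cutting: 9 + 1 → ¢25 + ¢2 = ¢27.

27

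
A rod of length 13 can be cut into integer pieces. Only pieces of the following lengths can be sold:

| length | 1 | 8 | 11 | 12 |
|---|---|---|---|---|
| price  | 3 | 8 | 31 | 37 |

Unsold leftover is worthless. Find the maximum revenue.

40

Let best[k] be the best obtainable value from length k. For each k, try every first piece i and keep the best of price[i] + best[k−i].
best[1] = 3
best[2] = 6  (first piece 1, then best[1]=3)
best[3] = 9  (first piece 1, then best[2]=6)
best[4] = 12  (first piece 1, then best[3]=9)
best[5] = 15  (first piece 1, then best[4]=12)
best[6] = 18  (first piece 1, then best[5]=15)
best[7] = 21  (first piece 1, then best[6]=18)
best[8] = 24  (first piece 1, then best[7]=21)
best[9] = 27  (first piece 1, then best[8]=24)
best[10] = 30  (first piece 1, then best[9]=27)
best[11] = 33  (first piece 1, then best[10]=30)
best[12] = 37
best[13] = 40  (first piece 1, then best[12]=37)
One optimal cutting: 12 + 1 → $40.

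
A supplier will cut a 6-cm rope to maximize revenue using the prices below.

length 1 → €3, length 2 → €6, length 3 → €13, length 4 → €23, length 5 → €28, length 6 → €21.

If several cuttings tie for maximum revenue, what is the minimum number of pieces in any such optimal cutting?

2

Let r[k] be the best obtainable value from length k. For each k, try every first piece i and keep the best of price[i] + r[k−i].
r[1] = 3
r[2] = max(3+3, 6+0) = 6
r[3] = max(3+6, 6+3, 13+0) = 13
r[4] = max(3+13, 6+6, 13+3, 23+0) = 23
r[5] = max(3+23, 6+13, 13+6, 23+3, 28+0) = 28
r[6] = max(3+28, 6+23, 13+13, 23+6, 28+3, 21+0) = 31
Maximum revenue is €31.
Now minimize piece count subject to staying optimal: for each k, pieces[k] = 1 + min over i with p[i]+r[k−i]=r[k] of pieces[k−i].
pieces[3] = 1
pieces[4] = 1
pieces[5] = 1
pieces[6] = 2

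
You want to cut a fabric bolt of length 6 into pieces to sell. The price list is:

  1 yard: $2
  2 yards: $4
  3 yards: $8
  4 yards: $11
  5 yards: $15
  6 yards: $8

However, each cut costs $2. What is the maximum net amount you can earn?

15

Build v[k] bottom-up: v[k] = max over allowed piece i of (p[i] + v[k−i]) − 2 per cut.
v[1] = 2
v[2] = 4
v[3] = 8
v[4] = 11
v[5] = 15
v[6] = 15  (first piece 1, then v[5]=15)
One optimal plan: pieces 5 + 1 (1 cut) → $17 − $2 = $15.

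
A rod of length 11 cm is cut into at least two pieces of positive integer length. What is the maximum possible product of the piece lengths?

54

Let prod[k] be the best product for length k (with at least one cut). For each first piece i, the rest contributes max(k−i, prod[k−i]).
Small cases: prod[2]=1, prod[3]=2, prod[4]=4, prod[5]=6.
prod[6] = 3*max(3,2) = 3*3 = 9
prod[7] = 2*max(5,6) = 2*6 = 12
prod[8] = 2*max(6,9) = 2*9 = 18
prod[9] = 3*max(6,9) = 3*9 = 27
prod[10] = 2*max(8,18) = 2*18 = 36
prod[11] = 2*max(9,27) = 2*27 = 54
One optimal split: 3 + 3 + 3 + 2; product 3*3*3*2 = 54.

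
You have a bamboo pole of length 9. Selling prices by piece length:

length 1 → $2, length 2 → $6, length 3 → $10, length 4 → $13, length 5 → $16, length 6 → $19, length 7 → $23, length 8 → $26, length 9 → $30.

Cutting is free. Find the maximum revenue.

Consider every possible first cut. best[k] is the best of p[i]+best[k−i] over all sellable i≤k.
best[1] = 2
best[2] = max(2+2, 6+0) = 6
best[3] = max(2+6, 6+2, 10+0) = 10
best[4] = max(2+10, 6+6, 10+2, 13+0) = 13
best[5] = max(2+13, 6+10, 10+6, 13+2, 16+0) = 16
best[6] = max(2+16, 6+13, 10+10, 13+6, 16+2, 19+0) = 20
best[7] = max(2+20, 6+16, 10+13, …, 19+2, 23+0) = 23
best[8] = max(2+23, 6+20, 10+16, …, 23+2, 26+0) = 26
best[9] = max(2+26, 6+23, 10+20, …, 26+2, 30+0) = 30
One optimal cutting: 3 + 3 + 3 → $10 + $10 + $10 = $30.

30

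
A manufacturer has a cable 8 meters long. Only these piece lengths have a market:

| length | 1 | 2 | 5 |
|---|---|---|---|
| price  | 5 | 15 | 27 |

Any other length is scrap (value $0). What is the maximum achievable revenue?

60

Build r[k] bottom-up: r[k] = max over allowed piece i of (p[i] + r[k−i]).
r[1] = 5
r[2] = max(5+5, 15+0) = 15
r[3] = max(5+15, 15+5) = 20
r[4] = max(5+20, 15+15) = 30
r[5] = max(5+30, 15+20, 27+0) = 35
r[6] = max(5+35, 15+30, 27+5) = 45
r[7] = max(5+45, 15+35, 27+15) = 50
r[8] = max(5+50, 15+45, 27+20) = 60
One optimal cutting: 2 + 2 + 2 + 2 → $60.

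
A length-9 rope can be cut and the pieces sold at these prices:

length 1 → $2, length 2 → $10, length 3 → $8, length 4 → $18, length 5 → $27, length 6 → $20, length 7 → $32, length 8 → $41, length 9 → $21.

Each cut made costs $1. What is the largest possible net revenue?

Consider every possible first cut. v[k] is the best of p[i]+v[k−i] over all sellable i≤k, charging 1 whenever i<k.
v[1] = 2
v[2] = 10
v[3] = 11  (first piece 1, then v[2]=10)
v[4] = 19  (first piece 2, then v[2]=10)
v[5] = 27
v[6] = 28  (first piece 1, then v[5]=27)
v[7] = 36  (first piece 2, then v[5]=27)
v[8] = 41
v[9] = 45  (first piece 2, then v[7]=36)
One optimal plan: pieces 5 + 2 + 2 (2 cuts) → $47 − $2 = $45.

45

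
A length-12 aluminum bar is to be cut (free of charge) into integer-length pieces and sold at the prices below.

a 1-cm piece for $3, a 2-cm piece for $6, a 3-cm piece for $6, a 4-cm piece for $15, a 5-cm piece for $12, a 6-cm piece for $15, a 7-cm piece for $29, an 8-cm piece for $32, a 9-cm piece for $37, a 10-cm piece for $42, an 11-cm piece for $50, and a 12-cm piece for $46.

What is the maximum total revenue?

53

Consider every possible first cut. r[k] is the best of p[i]+r[k−i] over all sellable i≤k.
r[1] = 3
r[2] = 6  (first piece 1, then r[1]=3)
r[3] = 9  (first piece 1, then r[2]=6)
r[4] = 15
r[5] = 18  (first piece 1, then r[4]=15)
r[6] = 21  (first piece 1, then r[5]=18)
r[7] = 29
r[8] = 32  (first piece 1, then r[7]=29)
r[9] = 37
r[10] = 42
r[11] = 50
r[12] = 53  (first piece 1, then r[11]=50)
One optimal cutting: 11 + 1 → $50 + $3 = $53.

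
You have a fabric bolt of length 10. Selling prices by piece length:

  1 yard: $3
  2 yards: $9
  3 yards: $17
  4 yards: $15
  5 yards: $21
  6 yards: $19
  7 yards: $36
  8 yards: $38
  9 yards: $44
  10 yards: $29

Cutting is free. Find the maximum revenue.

54

Consider every possible first cut. v[k] is the best of p[i]+v[k−i] over all sellable i≤k.
v[1] = 3
v[2] = 9
v[3] = 17
v[4] = 20  (first piece 1, then v[3]=17)
v[5] = 26  (first piece 2, then v[3]=17)
v[6] = 34  (first piece 3, then v[3]=17)
v[7] = 37  (first piece 1, then v[6]=34)
v[8] = 43  (first piece 2, then v[6]=34)
v[9] = 51  (first piece 3, then v[6]=34)
v[10] = 54  (first piece 1, then v[9]=51)
One optimal cutting: 3 + 3 + 3 + 1 → $17 + $17 + $17 + $3 = $54.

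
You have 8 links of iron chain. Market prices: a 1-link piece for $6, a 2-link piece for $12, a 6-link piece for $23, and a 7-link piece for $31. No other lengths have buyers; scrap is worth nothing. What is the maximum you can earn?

48

Consider every possible first cut. r[k] is the best of p[i]+r[k−i] over all sellable i≤k.
r[1] = 6
r[2] = 12  (first piece 1, then r[1]=6)
r[3] = 18  (first piece 1, then r[2]=12)
r[4] = 24  (first piece 1, then r[3]=18)
r[5] = 30  (first piece 1, then r[4]=24)
r[6] = 36  (first piece 1, then r[5]=30)
r[7] = 42  (first piece 1, then r[6]=36)
r[8] = 48  (first piece 1, then r[7]=42)
One optimal cutting: 1 + 1 + 1 + 1 + 1 + 1 + 1 + 1 → $48.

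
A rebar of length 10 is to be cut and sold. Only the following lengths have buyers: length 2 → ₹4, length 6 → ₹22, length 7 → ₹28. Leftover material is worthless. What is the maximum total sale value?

Build best[k] bottom-up: best[k] = max over allowed piece i of (p[i] + best[k−i]).
best[1] = 0
best[2] = 4
best[3] = 4
best[4] = 8  (first piece 2, then best[2]=4)
best[5] = 8
best[6] = max(4+8, 22+0) = 22
best[7] = max(4+8, 22+0, 28+0) = 28
best[8] = max(4+22, 22+4, 28+0) = 28
best[9] = max(4+28, 22+4, 28+4) = 32
best[10] = max(4+28, 22+8, 28+4) = 32
One optimal cutting: pieces 7 + 2 with 1 meter of scrap → ₹32.

32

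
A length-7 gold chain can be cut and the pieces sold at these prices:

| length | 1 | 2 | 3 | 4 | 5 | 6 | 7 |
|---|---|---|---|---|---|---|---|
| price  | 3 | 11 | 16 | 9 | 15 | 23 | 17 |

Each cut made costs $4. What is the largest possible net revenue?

Consider every possible first cut. v[k] is the best of p[i]+v[k−i] over all sellable i≤k, charging 4 whenever i<k.
v[1] = 3
v[2] = max(3+3-4, 11+0) = 11
v[3] = max(3+11-4, 11+3-4, 16+0) = 16
v[4] = max(3+16-4, 11+11-4, 16+3-4, 9+0) = 18
v[5] = max(3+18-4, 11+16-4, 16+11-4, 9+3-4, 15+0) = 23
v[6] = max(3+23-4, 11+18-4, 16+16-4, 9+11-4, 15+3-4, 23+0) = 28
v[7] = max(3+28-4, 11+23-4, 16+18-4, …, 23+3-4, 17+0) = 30
One optimal plan: pieces 3 + 2 + 2 (2 cuts) → $38 − $8 = $30.

30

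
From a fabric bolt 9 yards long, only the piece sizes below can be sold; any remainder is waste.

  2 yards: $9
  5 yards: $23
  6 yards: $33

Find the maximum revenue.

Let f[k] be the best obtainable value from length k. For each k, try every first piece i and keep the best of price[i] + f[k−i].
f[1] = 0
f[2] = 9
f[3] = 9
f[4] = 18  (first piece 2, then f[2]=9)
f[5] = max(9+9, 23+0) = 23
f[6] = max(9+18, 23+0, 33+0) = 33
f[7] = max(9+23, 23+9, 33+0) = 33
f[8] = max(9+33, 23+9, 33+9) = 42
f[9] = max(9+33, 23+18, 33+9) = 42
One optimal cutting: pieces 6 + 2 with 1 yard of scrap → $42.

42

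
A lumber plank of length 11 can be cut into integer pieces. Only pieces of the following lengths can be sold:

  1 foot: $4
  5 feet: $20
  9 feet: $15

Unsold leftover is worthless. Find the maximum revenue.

Consider every possible first cut. f[k] is the best of p[i]+f[k−i] over all sellable i≤k.
f[1] = 4
f[2] = 8  (first piece 1, then f[1]=4)
f[3] = 12  (first piece 1, then f[2]=8)
f[4] = 16  (first piece 1, then f[3]=12)
f[5] = max(4+16, 20+0) = 20
f[6] = max(4+20, 20+4) = 24
f[7] = max(4+24, 20+8) = 28
f[8] = max(4+28, 20+12) = 32
f[9] = max(4+32, 20+16, 15+0) = 36
f[10] = max(4+36, 20+20, 15+4) = 40
f[11] = max(4+40, 20+24, 15+8) = 44
One optimal cutting: 1 + 1 + 1 + 1 + 1 + 1 + 1 + 1 + 1 + 1 + 1 → $44.

44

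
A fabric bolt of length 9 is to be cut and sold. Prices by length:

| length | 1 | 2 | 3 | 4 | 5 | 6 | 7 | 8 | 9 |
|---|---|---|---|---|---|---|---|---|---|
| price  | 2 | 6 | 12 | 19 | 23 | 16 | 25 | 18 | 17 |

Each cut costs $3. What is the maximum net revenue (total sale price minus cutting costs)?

39

Consider every possible first cut. net[k] is the best of p[i]+net[k−i] over all sellable i≤k, charging 3 whenever i<k.
net[1] = 2
net[2] = max(2+2-3, 6+0) = 6
net[3] = max(2+6-3, 6+2-3, 12+0) = 12
net[4] = max(2+12-3, 6+6-3, 12+2-3, 19+0) = 19
net[5] = max(2+19-3, 6+12-3, 12+6-3, 19+2-3, 23+0) = 23
net[6] = max(2+23-3, 6+19-3, 12+12-3, 19+6-3, 23+2-3, 16+0) = 22
net[7] = max(2+22-3, 6+23-3, 12+19-3, …, 16+2-3, 25+0) = 28
net[8] = max(2+28-3, 6+22-3, 12+23-3, …, 25+2-3, 18+0) = 35
net[9] = max(2+35-3, 6+28-3, 12+22-3, …, 18+2-3, 17+0) = 39
One optimal plan: pieces 5 + 4 (1 cut) → $42 − $3 = $39.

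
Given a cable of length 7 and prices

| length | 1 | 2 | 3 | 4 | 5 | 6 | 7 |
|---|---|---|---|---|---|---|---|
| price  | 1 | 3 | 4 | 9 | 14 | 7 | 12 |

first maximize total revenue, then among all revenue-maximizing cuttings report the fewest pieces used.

Let r[k] be the best obtainable value from length k. For each k, try every first piece i and keep the best of price[i] + r[k−i].
r[1] = 1
r[2] = max(1+1, 3+0) = 3
r[3] = max(1+3, 3+1, 4+0) = 4
r[4] = max(1+4, 3+3, 4+1, 9+0) = 9
r[5] = max(1+9, 3+4, 4+3, 9+1, 14+0) = 14
r[6] = max(1+14, 3+9, 4+4, 9+3, 14+1, 7+0) = 15
r[7] = max(1+15, 3+14, 4+9, …, 7+1, 12+0) = 17
Maximum revenue is €17.
Now minimize piece count subject to staying optimal: for each k, pieces[k] = 1 + min over i with p[i]+r[k−i]=r[k] of pieces[k−i].
pieces[4] = 1
pieces[5] = 1
pieces[6] = 2
pieces[7] = 2

2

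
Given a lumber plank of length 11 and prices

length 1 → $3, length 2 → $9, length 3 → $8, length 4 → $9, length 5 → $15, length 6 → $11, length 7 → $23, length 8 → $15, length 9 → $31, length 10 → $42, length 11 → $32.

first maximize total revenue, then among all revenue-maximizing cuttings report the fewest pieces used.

Build r[k] bottom-up: r[k] = max over allowed piece i of (p[i] + r[k−i]).
r[1] = 3
r[2] = max(3+3, 9+0) = 9
r[3] = max(3+9, 9+3, 8+0) = 12
r[4] = max(3+12, 9+9, 8+3, 9+0) = 18
r[5] = max(3+18, 9+12, 8+9, 9+3, 15+0) = 21
r[6] = max(3+21, 9+18, 8+12, 9+9, 15+3, 11+0) = 27
r[7] = max(3+27, 9+21, 8+18, …, 11+3, 23+0) = 30
r[8] = max(3+30, 9+27, 8+21, …, 23+3, 15+0) = 36
r[9] = max(3+36, 9+30, 8+27, …, 15+3, 31+0) = 39
r[10] = max(3+39, 9+36, 8+30, …, 31+3, 42+0) = 45
r[11] = max(3+45, 9+39, 8+36, …, 42+3, 32+0) = 48
Maximum revenue is $48.
Now minimize piece count subject to staying optimal: for each k, pieces[k] = 1 + min over i with p[i]+r[k−i]=r[k] of pieces[k−i].
pieces[8] = 4
pieces[9] = 5
pieces[10] = 5
pieces[11] = 6

6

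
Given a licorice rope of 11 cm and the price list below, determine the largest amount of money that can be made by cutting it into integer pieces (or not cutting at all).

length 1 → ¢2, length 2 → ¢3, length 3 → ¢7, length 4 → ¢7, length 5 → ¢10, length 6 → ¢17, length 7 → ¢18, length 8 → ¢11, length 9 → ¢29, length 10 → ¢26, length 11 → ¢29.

33

Consider every possible first cut. v[k] is the best of p[i]+v[k−i] over all sellable i≤k.
v[1] = 2
v[2] = max(2+2, 3+0) = 4
v[3] = max(2+4, 3+2, 7+0) = 7
v[4] = max(2+7, 3+4, 7+2, 7+0) = 9
v[5] = max(2+9, 3+7, 7+4, 7+2, 10+0) = 11
v[6] = max(2+11, 3+9, 7+7, 7+4, 10+2, 17+0) = 17
v[7] = max(2+17, 3+11, 7+9, …, 17+2, 18+0) = 19
v[8] = max(2+19, 3+17, 7+11, …, 18+2, 11+0) = 21
v[9] = max(2+21, 3+19, 7+17, …, 11+2, 29+0) = 29
v[10] = max(2+29, 3+21, 7+19, …, 29+2, 26+0) = 31
v[11] = max(2+31, 3+29, 7+21, …, 26+2, 29+0) = 33
One optimal cutting: 9 + 1 + 1 → ¢29 + ¢2 + ¢2 = ¢33.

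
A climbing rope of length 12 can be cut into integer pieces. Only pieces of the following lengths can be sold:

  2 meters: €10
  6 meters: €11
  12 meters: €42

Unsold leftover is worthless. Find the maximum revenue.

Build f[k] bottom-up: f[k] = max over allowed piece i of (p[i] + f[k−i]).
f[1] = 0
f[2] = 10
f[3] = 10
f[4] = 20  (first piece 2, then f[2]=10)
f[5] = 20
f[6] = max(10+20, 11+0) = 30
f[7] = max(10+20, 11+0) = 30
f[8] = max(10+30, 11+10) = 40
f[9] = max(10+30, 11+10) = 40
f[10] = max(10+40, 11+20) = 50
f[11] = max(10+40, 11+20) = 50
f[12] = max(10+50, 11+30, 42+0) = 60
One optimal cutting: 2 + 2 + 2 + 2 + 2 + 2 → €60.

60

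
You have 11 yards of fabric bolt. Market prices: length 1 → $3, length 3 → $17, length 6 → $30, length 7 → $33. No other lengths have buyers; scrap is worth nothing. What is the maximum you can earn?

57

Let best[k] be the best obtainable value from length k. For each k, try every first piece i and keep the best of price[i] + best[k−i].
best[1] = 3
best[2] = 6  (first piece 1, then best[1]=3)
best[3] = 17
best[4] = 20  (first piece 1, then best[3]=17)
best[5] = 23  (first piece 1, then best[4]=20)
best[6] = 34  (first piece 3, then best[3]=17)
best[7] = 37  (first piece 1, then best[6]=34)
best[8] = 40  (first piece 1, then best[7]=37)
best[9] = 51  (first piece 3, then best[6]=34)
best[10] = 54  (first piece 1, then best[9]=51)
best[11] = 57  (first piece 1, then best[10]=54)
One optimal cutting: 3 + 3 + 3 + 1 + 1 → $57.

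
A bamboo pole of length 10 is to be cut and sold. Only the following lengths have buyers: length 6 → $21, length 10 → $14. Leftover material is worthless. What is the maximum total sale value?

Build best[k] bottom-up: best[k] = max over allowed piece i of (p[i] + best[k−i]).
best[1] = 0
best[2] = 0
best[3] = 0
best[4] = 0
best[5] = 0
best[6] = 21
best[7] = 21
best[8] = 21
best[9] = 21
best[10] = max(21+0, 14+0) = 21
One optimal cutting: pieces 6 with 4 feet of scrap → $21.

21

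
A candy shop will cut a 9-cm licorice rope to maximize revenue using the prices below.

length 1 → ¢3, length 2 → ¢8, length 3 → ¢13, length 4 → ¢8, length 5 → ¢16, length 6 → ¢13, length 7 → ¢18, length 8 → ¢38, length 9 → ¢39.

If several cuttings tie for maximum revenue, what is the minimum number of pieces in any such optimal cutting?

Consider every possible first cut. r[k] is the best of p[i]+r[k−i] over all sellable i≤k.
r[1] = 3
r[2] = 8
r[3] = 13
r[4] = 16  (first piece 1, then r[3]=13)
r[5] = 21  (first piece 2, then r[3]=13)
r[6] = 26  (first piece 3, then r[3]=13)
r[7] = 29  (first piece 1, then r[6]=26)
r[8] = 38
r[9] = 41  (first piece 1, then r[8]=38)
Maximum revenue is ¢41.
Now minimize piece count subject to staying optimal: for each k, pieces[k] = 1 + min over i with p[i]+r[k−i]=r[k] of pieces[k−i].
pieces[6] = 2
pieces[7] = 3
pieces[8] = 1
pieces[9] = 2

2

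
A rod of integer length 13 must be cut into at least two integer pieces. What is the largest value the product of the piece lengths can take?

108

Let m[k] be the best product for length k (with at least one cut). For each first piece i, the rest contributes max(k−i, m[k−i]).
Small cases: m[2]=1, m[3]=2, m[4]=4, m[5]=6, m[6]=9.
m[7] = 2*max(5,6) = 2*6 = 12
m[8] = 2*max(6,9) = 2*9 = 18
m[9] = 3*max(6,9) = 3*9 = 27
m[10] = 2*max(8,18) = 2*18 = 36
m[11] = 2*max(9,27) = 2*27 = 54
m[12] = 3*max(9,27) = 3*27 = 81
m[13] = 2*max(11,54) = 2*54 = 108
One optimal split: 3 + 3 + 3 + 2 + 2; product 3*3*3*2*2 = 108.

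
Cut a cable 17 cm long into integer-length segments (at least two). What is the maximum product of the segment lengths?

486

Let f[k] be the best product for length k (with at least one cut). For each first piece i, the rest contributes max(k−i, f[k−i]).
Small cases: f[2]=1, f[3]=2, f[4]=4, f[5]=6, f[6]=9, f[7]=12, f[8]=18, f[9]=27, f[10]=36, f[11]=54.
f[12] = 3·max(9,27) = 3·27 = 81
f[13] = 2·max(11,54) = 2·54 = 108
f[14] = 2·max(12,81) = 2·81 = 162
f[15] = 3·max(12,81) = 3·81 = 243
f[16] = 2·max(14,162) = 2·162 = 324
f[17] = 2·max(15,243) = 2·243 = 486
One optimal split: 3 + 3 + 3 + 3 + 3 + 2; product 3·3·3·3·3·2 = 486.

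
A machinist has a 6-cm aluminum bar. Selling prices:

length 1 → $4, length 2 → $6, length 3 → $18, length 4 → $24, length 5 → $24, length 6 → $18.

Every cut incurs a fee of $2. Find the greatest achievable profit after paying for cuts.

Consider every possible first cut. net[k] is the best of p[i]+net[k−i] over all sellable i≤k, charging 2 whenever i<k.
net[1] = 4
net[2] = max(4+4-2, 6+0) = 6
net[3] = max(4+6-2, 6+4-2, 18+0) = 18
net[4] = max(4+18-2, 6+6-2, 18+4-2, 24+0) = 24
net[5] = max(4+24-2, 6+18-2, 18+6-2, 24+4-2, 24+0) = 26
net[6] = max(4+26-2, 6+24-2, 18+18-2, 24+6-2, 24+4-2, 18+0) = 34
One optimal plan: pieces 3 + 3 (1 cut) → $36 − $2 = $34.

34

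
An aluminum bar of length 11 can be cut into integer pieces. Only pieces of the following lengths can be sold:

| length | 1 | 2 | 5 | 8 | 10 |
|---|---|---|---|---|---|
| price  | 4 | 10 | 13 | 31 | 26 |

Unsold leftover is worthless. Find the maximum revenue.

54

Consider every possible first cut. f[k] is the best of p[i]+f[k−i] over all sellable i≤k.
f[1] = 4
f[2] = 10
f[3] = 14  (first piece 1, then f[2]=10)
f[4] = 20  (first piece 2, then f[2]=10)
f[5] = 24  (first piece 1, then f[4]=20)
f[6] = 30  (first piece 2, then f[4]=20)
f[7] = 34  (first piece 1, then f[6]=30)
f[8] = 40  (first piece 2, then f[6]=30)
f[9] = 44  (first piece 1, then f[8]=40)
f[10] = 50  (first piece 2, then f[8]=40)
f[11] = 54  (first piece 1, then f[10]=50)
One optimal cutting: 2 + 2 + 2 + 2 + 2 + 1 → $54.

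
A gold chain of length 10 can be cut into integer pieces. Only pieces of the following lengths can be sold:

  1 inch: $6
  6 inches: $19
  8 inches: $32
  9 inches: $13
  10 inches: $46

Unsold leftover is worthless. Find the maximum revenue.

60

Build f[k] bottom-up: f[k] = max over allowed piece i of (p[i] + f[k−i]).
f[1] = 6
f[2] = 12  (first piece 1, then f[1]=6)
f[3] = 18  (first piece 1, then f[2]=12)
f[4] = 24  (first piece 1, then f[3]=18)
f[5] = 30  (first piece 1, then f[4]=24)
f[6] = max(6+30, 19+0) = 36
f[7] = max(6+36, 19+6) = 42
f[8] = max(6+42, 19+12, 32+0) = 48
f[9] = max(6+48, 19+18, 32+6, 13+0) = 54
f[10] = max(6+54, 19+24, 32+12, 13+6, 46+0) = 60
One optimal cutting: 1 + 1 + 1 + 1 + 1 + 1 + 1 + 1 + 1 + 1 → $60.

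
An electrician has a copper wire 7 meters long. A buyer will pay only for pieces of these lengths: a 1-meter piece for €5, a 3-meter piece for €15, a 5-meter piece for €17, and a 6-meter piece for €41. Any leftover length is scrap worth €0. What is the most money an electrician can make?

46

Let best[k] be the best obtainable value from length k. For each k, try every first piece i and keep the best of price[i] + best[k−i].
best[1] = 5
best[2] = 10  (first piece 1, then best[1]=5)
best[3] = max(5+10, 15+0) = 15
best[4] = max(5+15, 15+5) = 20
best[5] = max(5+20, 15+10, 17+0) = 25
best[6] = max(5+25, 15+15, 17+5, 41+0) = 41
best[7] = max(5+41, 15+20, 17+10, 41+5) = 46
One optimal cutting: 6 + 1 → €46.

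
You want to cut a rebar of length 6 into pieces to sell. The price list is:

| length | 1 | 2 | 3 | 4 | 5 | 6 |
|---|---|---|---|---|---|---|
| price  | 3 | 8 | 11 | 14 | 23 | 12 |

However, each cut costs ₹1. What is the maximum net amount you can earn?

25

Let net[k] be the best obtainable value from length k. For each k, try every first piece i and keep the best of price[i] + net[k−i] minus the 1 cut fee when i<k.
net[1] = 3
net[2] = max(3+3-1, 8+0) = 8
net[3] = max(3+8-1, 8+3-1, 11+0) = 11
net[4] = max(3+11-1, 8+8-1, 11+3-1, 14+0) = 15
net[5] = max(3+15-1, 8+11-1, 11+8-1, 14+3-1, 23+0) = 23
net[6] = max(3+23-1, 8+15-1, 11+11-1, 14+8-1, 23+3-1, 12+0) = 25
One optimal plan: pieces 5 + 1 (1 cut) → ₹26 − ₹1 = ₹25.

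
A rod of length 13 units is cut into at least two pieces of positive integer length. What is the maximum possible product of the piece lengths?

108

Define f[k] = max over 1≤i<k of i · max(k−i, f[k−i]); the inner max lets the remainder stay uncut if that's better.
f[2] = 1*max(1,0) = 1*1 = 1
f[3] = 1*max(2,1) = 1*2 = 2
f[4] = 2*max(2,1) = 2*2 = 4
f[5] = 2*max(3,2) = 2*3 = 6
f[6] = 3*max(3,2) = 3*3 = 9
f[7] = 2*max(5,6) = 2*6 = 12
f[8] = 2*max(6,9) = 2*9 = 18
f[9] = 3*max(6,9) = 3*9 = 27
f[10] = 2*max(8,18) = 2*18 = 36
f[11] = 2*max(9,27) = 2*27 = 54
f[12] = 3*max(9,27) = 3*27 = 81
f[13] = 2*max(11,54) = 2*54 = 108
One optimal split: 3 + 3 + 3 + 2 + 2; product 3*3*3*2*2 = 108.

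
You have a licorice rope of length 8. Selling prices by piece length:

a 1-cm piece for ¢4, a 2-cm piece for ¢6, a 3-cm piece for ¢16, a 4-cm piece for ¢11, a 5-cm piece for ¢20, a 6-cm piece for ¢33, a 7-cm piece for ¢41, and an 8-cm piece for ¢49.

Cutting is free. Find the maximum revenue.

49

Build best[k] bottom-up: best[k] = max over allowed piece i of (p[i] + best[k−i]).
best[1] = 4
best[2] = max(4+4, 6+0) = 8
best[3] = max(4+8, 6+4, 16+0) = 16
best[4] = max(4+16, 6+8, 16+4, 11+0) = 20
best[5] = max(4+20, 6+16, 16+8, 11+4, 20+0) = 24
best[6] = max(4+24, 6+20, 16+16, 11+8, 20+4, 33+0) = 33
best[7] = max(4+33, 6+24, 16+20, …, 33+4, 41+0) = 41
best[8] = max(4+41, 6+33, 16+24, …, 41+4, 49+0) = 49
Best is to sell the whole 8-cm piece uncut for ¢49.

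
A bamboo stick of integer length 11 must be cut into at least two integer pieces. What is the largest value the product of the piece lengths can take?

Define prod[k] = max over 1≤i<k of i · max(k−i, prod[k−i]); the inner max lets the remainder stay uncut if that's better.
Small cases: prod[2]=1, prod[3]=2.
prod[4] = max(1*3, 2*2, 3*1) = 4
prod[5] = max(1*4, 2*3, 3*2, 4*1) = 6
prod[6] = max(1*6, 2*4, 3*3, 4*2, 5*1) = 9
prod[7] = max(1*9, 2*6, 3*4, 4*3, 5*2, 6*1) = 12
prod[8] = max(1*12, 2*9, 3*6, …, 6*2, 7*1) = 18
prod[9] = max(1*18, 2*12, 3*9, …, 7*2, 8*1) = 27
prod[10] = max(1*27, 2*18, 3*12, …, 8*2, 9*1) = 36
prod[11] = max(1*36, 2*27, 3*18, …, 9*2, 10*1) = 54
One optimal split: 3 + 3 + 3 + 2; product 3*3*3*2 = 54.

54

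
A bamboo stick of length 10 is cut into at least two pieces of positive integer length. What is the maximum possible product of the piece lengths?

Let P[k] be the best product for length k (with at least one cut). For each first piece i, the rest contributes max(k−i, P[k−i]).
Small cases: P[2]=1, P[3]=2, P[4]=4.
P[5] = 2×max(3,2) = 2×3 = 6
P[6] = 3×max(3,2) = 3×3 = 9
P[7] = 2×max(5,6) = 2×6 = 12
P[8] = 2×max(6,9) = 2×9 = 18
P[9] = 3×max(6,9) = 3×9 = 27
P[10] = 2×max(8,18) = 2×18 = 36
One optimal split: 3 + 3 + 2 + 2; product 3×3×2×2 = 36.

36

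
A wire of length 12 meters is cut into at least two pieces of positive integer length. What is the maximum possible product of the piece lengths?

Let prod[k] be the best product for length k (with at least one cut). For each first piece i, the rest contributes max(k−i, prod[k−i]).
prod[2] = 1·max(1,0) = 1·1 = 1
prod[3] = max(1·2, 2·1) = 2
prod[4] = max(1·3, 2·2, 3·1) = 4
prod[5] = max(1·4, 2·3, 3·2, 4·1) = 6
prod[6] = max(1·6, 2·4, 3·3, 4·2, 5·1) = 9
prod[7] = max(1·9, 2·6, 3·4, 4·3, 5·2, 6·1) = 12
prod[8] = max(1·12, 2·9, 3·6, …, 6·2, 7·1) = 18
prod[9] = max(1·18, 2·12, 3·9, …, 7·2, 8·1) = 27
prod[10] = max(1·27, 2·18, 3·12, …, 8·2, 9·1) = 36
prod[11] = max(1·36, 2·27, 3·18, …, 9·2, 10·1) = 54
prod[12] = max(1·54, 2·36, 3·27, …, 10·2, 11·1) = 81
One optimal split: 3 + 3 + 3 + 3; product 3·3·3·3 = 81.

81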